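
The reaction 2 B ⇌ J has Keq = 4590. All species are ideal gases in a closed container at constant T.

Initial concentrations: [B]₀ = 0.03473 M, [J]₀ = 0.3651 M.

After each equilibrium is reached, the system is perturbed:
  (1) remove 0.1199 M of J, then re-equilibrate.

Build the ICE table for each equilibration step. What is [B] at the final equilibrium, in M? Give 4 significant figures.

Q₀ = 302.7 vs Keq = 4590 ⇒ Q<K, forward
Step 1:
                  B         J
  Initial   0.03473    0.3651
  Change   -0.02566   0.01283
  Equil    0.009074    0.3779
  solve Keq expr → x = 0.01283; check Q = 4590
Then remove 0.1199 M of J.
Step 2:
                  B         J
  Initial  0.009074     0.258
  Change  -0.001565 7.8247e-04
  Equil    0.007509    0.2588
  solve Keq expr → x = 7.8247e-04; check Q = 4590

[B]_eq = 0.007509 M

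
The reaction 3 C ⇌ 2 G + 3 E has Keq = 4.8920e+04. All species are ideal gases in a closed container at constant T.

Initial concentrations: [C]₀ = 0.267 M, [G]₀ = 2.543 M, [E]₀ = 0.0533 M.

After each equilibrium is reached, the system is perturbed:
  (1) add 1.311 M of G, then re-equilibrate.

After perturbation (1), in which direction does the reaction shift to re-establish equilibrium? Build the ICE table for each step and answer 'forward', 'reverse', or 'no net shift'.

Q₀ = 0.05144 vs Keq = 4.8920e+04 ⇒ Q<K, forward
Step 1:
                  C         G         E
  I           0.267     2.543    0.0533
  C         -0.2508    0.1672    0.2508
  E         0.01616      2.71    0.3041
  solve Keq expr → x = 0.08361; check Q = 4.8920e+04
Then add 1.311 M of G.
Step 2:
                  C         G         E
  I         0.01616     4.021    0.3041
  C        0.004539 -0.003026 -0.004539
  E          0.0207     4.018    0.2996
  solve Keq expr → x = -0.001513; check Q = 4.8920e+04

Direction: reverse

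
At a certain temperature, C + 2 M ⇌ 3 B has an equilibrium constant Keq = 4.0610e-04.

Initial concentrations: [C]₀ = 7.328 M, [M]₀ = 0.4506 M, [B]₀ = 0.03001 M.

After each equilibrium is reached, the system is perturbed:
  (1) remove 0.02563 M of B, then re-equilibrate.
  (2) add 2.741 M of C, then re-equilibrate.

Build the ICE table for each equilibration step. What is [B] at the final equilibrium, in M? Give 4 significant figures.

Q₀ = 1.8165e-05 vs Keq = 4.0610e-04 ⇒ Q<K, forward
Step 1:
                  C         M         B
  Initial     7.328    0.4506   0.03001
  Change   -0.01674  -0.03349   0.05023
  Equil       7.311    0.4171   0.08024
  solve Keq expr → x = 0.01674; check Q = 4.0610e-04
Then remove 0.02563 M of B.
Step 2:
                  C         M         B
  Initial     7.311    0.4171   0.05461
  Change  -0.007858  -0.01572   0.02357
  Equil       7.303    0.4014   0.07818
  solve Keq expr → x = 0.007858; check Q = 4.0610e-04
Then add 2.741 M of C.
Step 3:
                  C         M         B
  Initial     10.04    0.4014   0.07818
  Change  -0.002661 -0.005323  0.007984
  Equil       10.04    0.3961   0.08617
  solve Keq expr → x = 0.002661; check Q = 4.0610e-04

[B]_eq = 0.08617 M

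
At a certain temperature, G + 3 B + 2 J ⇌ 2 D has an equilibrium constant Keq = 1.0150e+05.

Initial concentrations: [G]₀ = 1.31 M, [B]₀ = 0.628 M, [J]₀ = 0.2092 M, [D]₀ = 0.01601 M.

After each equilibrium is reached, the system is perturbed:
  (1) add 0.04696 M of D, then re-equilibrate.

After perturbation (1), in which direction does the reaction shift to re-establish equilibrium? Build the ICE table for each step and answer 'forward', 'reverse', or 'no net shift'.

Direction: reverse

Q₀ = 0.01805 vs Keq = 1.0150e+05 ⇒ Q<K, forward
Step 1:
                   G          B          J          D
  I             1.31      0.628     0.2092    0.01601
  C          -0.1028    -0.3085    -0.2057     0.2057
  E            1.207     0.3195   0.003508     0.2217
  solve Keq expr → x = 0.1028; check Q = 1.0150e+05
Then add 0.04696 M of D.
Step 2:
                   G          B          J          D
  I            1.207     0.3195   0.003508     0.2687
  C       3.5501e-04   0.001065 7.1003e-04 -7.1003e-04
  E            1.208     0.3205   0.004218      0.268
  solve Keq expr → x = -3.5501e-04; check Q = 1.0150e+05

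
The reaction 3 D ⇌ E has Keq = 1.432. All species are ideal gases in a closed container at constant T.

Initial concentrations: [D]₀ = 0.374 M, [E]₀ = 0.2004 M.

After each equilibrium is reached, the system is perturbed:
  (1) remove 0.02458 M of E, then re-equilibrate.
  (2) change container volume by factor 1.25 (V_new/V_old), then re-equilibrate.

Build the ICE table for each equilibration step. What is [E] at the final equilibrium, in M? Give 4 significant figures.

Q₀ = 3.831 vs Keq = 1.432 ⇒ Q>K, reverse
Step 1:
                   D          E
  Initial      0.374     0.2004
  Change       0.111   -0.03701
  Equil        0.485     0.1634
  solve Keq expr → x = -0.03701; check Q = 1.432
Then remove 0.02458 M of E.
Step 2:
                   D          E
  Initial      0.485     0.1388
  Change    -0.01883   0.006277
  Equil       0.4662     0.1451
  solve Keq expr → x = 0.006277; check Q = 1.432
Then change container volume by factor 1.25 (V_new/V_old).
Step 3:
                   D          E
  Initial      0.373     0.1161
  Change     0.04177   -0.01392
  Equil       0.4147     0.1021
  solve Keq expr → x = -0.01392; check Q = 1.432

[E]_eq = 0.1021 M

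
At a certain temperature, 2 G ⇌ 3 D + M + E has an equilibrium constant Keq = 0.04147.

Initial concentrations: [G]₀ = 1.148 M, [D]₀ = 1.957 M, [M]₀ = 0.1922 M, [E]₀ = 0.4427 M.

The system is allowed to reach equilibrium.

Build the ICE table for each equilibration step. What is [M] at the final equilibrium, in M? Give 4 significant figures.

[M]_eq = 0.06563 M

Q₀ = 0.4839 vs Keq = 0.04147 ⇒ Q>K, reverse
Step 1:
                    G           D           M           E
  I             1.148       1.957      0.1922      0.4427
  C            0.2531     -0.3797     -0.1266     -0.1266
  E             1.401       1.577     0.06563      0.3161
  solve Keq expr → x = -0.1266; check Q = 0.04147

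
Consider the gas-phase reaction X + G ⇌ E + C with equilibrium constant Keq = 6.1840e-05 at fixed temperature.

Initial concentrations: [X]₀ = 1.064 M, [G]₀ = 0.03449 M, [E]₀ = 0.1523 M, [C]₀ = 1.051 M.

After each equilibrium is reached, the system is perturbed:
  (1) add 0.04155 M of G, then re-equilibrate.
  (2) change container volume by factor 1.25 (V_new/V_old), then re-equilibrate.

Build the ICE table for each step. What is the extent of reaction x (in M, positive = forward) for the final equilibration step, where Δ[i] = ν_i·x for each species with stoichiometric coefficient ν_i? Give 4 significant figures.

Q₀ = 4.362 vs Keq = 6.1840e-05 ⇒ Q>K, reverse
Step 1:
                   X          G          E          C
  Initial      1.064    0.03449     0.1523      1.051
  Change      0.1523     0.1523    -0.1523    -0.1523
  Equil        1.216     0.1868 1.5631e-05     0.8987
  solve Keq expr → x = -0.1523; check Q = 6.1840e-05
Then add 0.04155 M of G.
Step 2:
                   X          G          E          C
  Initial      1.216     0.2283 1.5631e-05     0.8987
  Change  -3.4770e-06 -3.4770e-06 3.4770e-06 3.4770e-06
  Equil        1.216     0.2283 1.9108e-05     0.8987
  solve Keq expr → x = 3.4770e-06; check Q = 6.1840e-05
Then change container volume by factor 1.25 (V_new/V_old).
Step 3:
                   X          G          E          C
  Initial      0.973     0.1827 1.5287e-05      0.719
  Change           0          0          0          0
  Equil        0.973     0.1827 1.5287e-05      0.719
  solve Keq expr → x = 0; check Q = 6.1840e-05

x = 0 M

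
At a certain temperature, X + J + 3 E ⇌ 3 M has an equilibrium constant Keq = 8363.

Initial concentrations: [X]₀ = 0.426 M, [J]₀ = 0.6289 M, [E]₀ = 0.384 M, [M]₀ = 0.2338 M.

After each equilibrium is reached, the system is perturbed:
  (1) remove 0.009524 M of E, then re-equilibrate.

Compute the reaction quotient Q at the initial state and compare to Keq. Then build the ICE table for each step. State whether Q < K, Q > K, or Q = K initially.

Q₀ = 0.8425 vs Keq = 8363 ⇒ Q<K, forward
Step 1:
                  X         J         E         M
  I           0.426    0.6289     0.384    0.2338
  C          -0.111    -0.111   -0.3329    0.3329
  E           0.315    0.5179   0.05109    0.5667
  solve Keq expr → x = 0.111; check Q = 8363
Then remove 0.009524 M of E.
Step 2:
                  X         J         E         M
  I           0.315    0.5179   0.04157    0.5667
  C        0.002838  0.002838  0.008515 -0.008515
  E          0.3179    0.5208   0.05008    0.5582
  solve Keq expr → x = -0.002838; check Q = 8363

Q₀ = 0.8425; Q < K (proceeds forward)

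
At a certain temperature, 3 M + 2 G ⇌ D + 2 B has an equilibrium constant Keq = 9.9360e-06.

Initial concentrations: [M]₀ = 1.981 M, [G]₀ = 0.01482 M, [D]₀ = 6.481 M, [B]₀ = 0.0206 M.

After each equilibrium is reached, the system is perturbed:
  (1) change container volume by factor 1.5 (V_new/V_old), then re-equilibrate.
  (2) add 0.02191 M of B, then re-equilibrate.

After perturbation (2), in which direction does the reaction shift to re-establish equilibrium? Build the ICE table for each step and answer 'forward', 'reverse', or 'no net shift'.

Q₀ = 1.611 vs Keq = 9.9360e-06 ⇒ Q>K, reverse
Step 1:
                    M           G           D           B
  Initial       1.981     0.01482       6.481      0.0206
  Change      0.03071     0.02048    -0.01024    -0.02048
  Equil         2.012      0.0353       6.471  1.2479e-04
  solve Keq expr → x = -0.01024; check Q = 9.9360e-06
Then change container volume by factor 1.5 (V_new/V_old).
Step 2:
                    M           G           D           B
  Initial       1.341     0.02353       4.314  8.3196e-05
  Change   4.1496e-05  2.7664e-05 -1.3832e-05 -2.7664e-05
  Equil         1.341     0.02356       4.314  5.5532e-05
  solve Keq expr → x = -1.3832e-05; check Q = 9.9360e-06
Then add 0.02191 M of B.
Step 3:
                    M           G           D           B
  Initial       1.341     0.02356       4.314     0.02197
  Change      0.03278     0.02185    -0.01093    -0.02185
  Equil         1.374     0.04541       4.303  1.1114e-04
  solve Keq expr → x = -0.01093; check Q = 9.9360e-06

Direction: reverse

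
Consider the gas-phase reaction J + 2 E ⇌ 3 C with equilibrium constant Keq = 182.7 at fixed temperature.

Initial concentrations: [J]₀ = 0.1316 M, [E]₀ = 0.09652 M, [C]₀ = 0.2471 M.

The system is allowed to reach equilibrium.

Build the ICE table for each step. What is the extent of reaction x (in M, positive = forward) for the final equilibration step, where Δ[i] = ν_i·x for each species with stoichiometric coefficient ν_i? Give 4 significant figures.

x = 0.02683 M

Q₀ = 12.31 vs Keq = 182.7 ⇒ Q<K, forward
Step 1:
                    J           E           C
  Initial      0.1316     0.09652      0.2471
  Change     -0.02683    -0.05366     0.08049
  Equil        0.1048     0.04286      0.3276
  solve Keq expr → x = 0.02683; check Q = 182.7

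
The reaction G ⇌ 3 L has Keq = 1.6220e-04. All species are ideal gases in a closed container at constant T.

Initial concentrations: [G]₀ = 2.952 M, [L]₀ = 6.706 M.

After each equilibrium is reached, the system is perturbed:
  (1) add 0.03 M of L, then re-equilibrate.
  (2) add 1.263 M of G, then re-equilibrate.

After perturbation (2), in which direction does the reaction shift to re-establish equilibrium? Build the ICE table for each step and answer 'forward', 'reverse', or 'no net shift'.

Direction: forward

Q₀ = 102.2 vs Keq = 1.6220e-04 ⇒ Q>K, reverse
Step 1:
                   G          L
  init         2.952      6.706
  Δ            2.204     -6.612
  eq           5.156    0.09421
  solve Keq expr → x = -2.204; check Q = 1.6220e-04
Then add 0.03 M of L.
Step 2:
                   G          L
  init         5.156     0.1242
  Δ          0.00998   -0.02994
  eq           5.166    0.09428
  solve Keq expr → x = -0.00998; check Q = 1.6220e-04
Then add 1.263 M of G.
Step 3:
                   G          L
  init         6.429    0.09428
  Δ        -0.002373   0.007118
  eq           6.427     0.1014
  solve Keq expr → x = 0.002373; check Q = 1.6220e-04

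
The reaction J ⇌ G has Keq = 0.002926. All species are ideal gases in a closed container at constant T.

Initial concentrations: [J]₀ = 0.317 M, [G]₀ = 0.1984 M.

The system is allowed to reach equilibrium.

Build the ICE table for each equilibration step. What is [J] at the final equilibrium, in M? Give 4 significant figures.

[J]_eq = 0.5139 M

Q₀ = 0.6259 vs Keq = 0.002926 ⇒ Q>K, reverse
Step 1:
                   J          G
  Initial      0.317     0.1984
  Change      0.1969    -0.1969
  Equil       0.5139   0.001504
  solve Keq expr → x = -0.1969; check Q = 0.002926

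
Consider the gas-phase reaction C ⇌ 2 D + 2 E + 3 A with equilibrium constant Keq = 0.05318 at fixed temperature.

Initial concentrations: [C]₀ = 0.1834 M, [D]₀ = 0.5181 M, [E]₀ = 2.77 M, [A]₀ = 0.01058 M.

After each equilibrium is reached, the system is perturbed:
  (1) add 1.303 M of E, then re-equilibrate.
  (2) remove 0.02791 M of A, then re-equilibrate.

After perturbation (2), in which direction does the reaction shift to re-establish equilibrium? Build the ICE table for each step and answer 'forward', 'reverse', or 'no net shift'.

Q₀ = 1.3300e-05 vs Keq = 0.05318 ⇒ Q<K, forward
Step 1:
                   C          D          E          A
  Initial     0.1834     0.5181       2.77    0.01058
  Change    -0.04199    0.08399    0.08399      0.126
  Equil       0.1414     0.6021      2.854     0.1366
  solve Keq expr → x = 0.04199; check Q = 0.05318
Then add 1.303 M of E.
Step 2:
                   C          D          E          A
  Initial     0.1414     0.6021      4.157     0.1366
  Change    0.008586   -0.01717   -0.01717   -0.02576
  Equil         0.15     0.5849       4.14     0.1108
  solve Keq expr → x = -0.008586; check Q = 0.05318
Then remove 0.02791 M of A.
Step 3:
                   C          D          E          A
  Initial       0.15     0.5849       4.14    0.08289
  Change   -0.007912    0.01582    0.01582    0.02374
  Equil       0.1421     0.6007      4.156     0.1066
  solve Keq expr → x = 0.007912; check Q = 0.05318

Direction: forward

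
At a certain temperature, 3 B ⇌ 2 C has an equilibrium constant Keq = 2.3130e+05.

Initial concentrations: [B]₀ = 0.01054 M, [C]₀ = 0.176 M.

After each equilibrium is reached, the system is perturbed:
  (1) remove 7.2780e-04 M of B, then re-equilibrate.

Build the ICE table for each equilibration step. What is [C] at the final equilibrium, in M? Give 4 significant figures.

[C]_eq = 0.1791 M

Q₀ = 2.6455e+04 vs Keq = 2.3130e+05 ⇒ Q<K, forward
Step 1:
                   B          C
  init       0.01054      0.176
  Δ        -0.005355    0.00357
  eq        0.005185     0.1796
  solve Keq expr → x = 0.001785; check Q = 2.3130e+05
Then remove 7.2780e-04 M of B.
Step 2:
                   B          C
  init      0.004457     0.1796
  Δ       7.1857e-04 -4.7905e-04
  eq        0.005176     0.1791
  solve Keq expr → x = -2.3952e-04; check Q = 2.3130e+05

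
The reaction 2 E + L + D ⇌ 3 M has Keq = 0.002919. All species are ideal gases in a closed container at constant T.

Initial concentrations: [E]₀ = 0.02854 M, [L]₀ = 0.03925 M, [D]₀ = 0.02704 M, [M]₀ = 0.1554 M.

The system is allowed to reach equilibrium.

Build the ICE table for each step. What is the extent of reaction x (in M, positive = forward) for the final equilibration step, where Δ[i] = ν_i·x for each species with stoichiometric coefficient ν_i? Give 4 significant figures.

Q₀ = 4341 vs Keq = 0.002919 ⇒ Q>K, reverse
Step 1:
                   E          L          D          M
  I          0.02854    0.03925    0.02704     0.1554
  C          0.09903    0.04951    0.04951    -0.1485
  E           0.1276    0.08876    0.07655    0.00686
  solve Keq expr → x = -0.04951; check Q = 0.002919

x = -0.04951 M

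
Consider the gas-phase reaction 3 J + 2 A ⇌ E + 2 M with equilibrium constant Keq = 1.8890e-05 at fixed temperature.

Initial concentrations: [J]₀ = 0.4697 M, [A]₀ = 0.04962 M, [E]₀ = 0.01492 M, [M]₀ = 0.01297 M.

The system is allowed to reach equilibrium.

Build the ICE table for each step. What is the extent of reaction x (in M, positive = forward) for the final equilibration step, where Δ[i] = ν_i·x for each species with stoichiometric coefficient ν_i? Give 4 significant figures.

Q₀ = 0.009837 vs Keq = 1.8890e-05 ⇒ Q>K, reverse
Step 1:
                   J          A          E          M
  I           0.4697    0.04962    0.01492    0.01297
  C          0.01801      0.012  -0.006002     -0.012
  E           0.4877    0.06162   0.008918 9.6598e-04
  solve Keq expr → x = -0.006002; check Q = 1.8890e-05

x = -0.006002 M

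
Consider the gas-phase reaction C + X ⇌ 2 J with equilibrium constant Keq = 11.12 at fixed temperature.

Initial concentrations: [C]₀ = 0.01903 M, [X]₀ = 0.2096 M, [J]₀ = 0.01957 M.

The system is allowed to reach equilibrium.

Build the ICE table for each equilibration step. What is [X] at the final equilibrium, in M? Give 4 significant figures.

[X]_eq = 0.192 M

Q₀ = 0.09602 vs Keq = 11.12 ⇒ Q<K, forward
Step 1:
                  C         X         J
  I         0.01903    0.2096   0.01957
  C        -0.01762  -0.01762   0.03525
  E        0.001407     0.192   0.05482
  solve Keq expr → x = 0.01762; check Q = 11.12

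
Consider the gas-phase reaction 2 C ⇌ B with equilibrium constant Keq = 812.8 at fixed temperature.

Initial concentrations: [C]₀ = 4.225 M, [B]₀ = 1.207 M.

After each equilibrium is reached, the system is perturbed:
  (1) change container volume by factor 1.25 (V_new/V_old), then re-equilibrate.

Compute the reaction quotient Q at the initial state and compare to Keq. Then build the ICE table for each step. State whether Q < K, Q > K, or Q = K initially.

Q₀ = 0.06762; Q < K (proceeds forward)

Q₀ = 0.06762 vs Keq = 812.8 ⇒ Q<K, forward
Step 1:
                   C          B
  init         4.225      1.207
  Δ           -4.161      2.081
  eq          0.0636      3.288
  solve Keq expr → x = 2.081; check Q = 812.8
Then change container volume by factor 1.25 (V_new/V_old).
Step 2:
                   C          B
  init       0.05088       2.63
  Δ         0.005973  -0.002987
  eq         0.05685      2.627
  solve Keq expr → x = -0.002987; check Q = 812.8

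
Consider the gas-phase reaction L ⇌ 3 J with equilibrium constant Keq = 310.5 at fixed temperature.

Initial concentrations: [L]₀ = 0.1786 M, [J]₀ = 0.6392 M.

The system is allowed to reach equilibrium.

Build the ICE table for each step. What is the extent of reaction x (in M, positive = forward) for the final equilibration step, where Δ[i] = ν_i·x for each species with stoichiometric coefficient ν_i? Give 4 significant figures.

x = 0.1736 M

Q₀ = 1.462 vs Keq = 310.5 ⇒ Q<K, forward
Step 1:
                   L          J
  init        0.1786     0.6392
  Δ          -0.1736     0.5207
  eq        0.005026       1.16
  solve Keq expr → x = 0.1736; check Q = 310.5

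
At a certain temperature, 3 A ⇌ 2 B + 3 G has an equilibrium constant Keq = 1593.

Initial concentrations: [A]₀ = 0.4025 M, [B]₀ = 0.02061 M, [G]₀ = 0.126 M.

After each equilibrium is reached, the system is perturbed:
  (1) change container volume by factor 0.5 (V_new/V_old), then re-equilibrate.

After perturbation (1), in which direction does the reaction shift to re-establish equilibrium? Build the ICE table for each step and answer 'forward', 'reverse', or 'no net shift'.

Direction: reverse

Q₀ = 1.3031e-05 vs Keq = 1593 ⇒ Q<K, forward
Step 1:
                   A          B          G
  I           0.4025    0.02061      0.126
  C           -0.384      0.256      0.384
  E          0.01854     0.2766       0.51
  solve Keq expr → x = 0.128; check Q = 1593
Then change container volume by factor 0.5 (V_new/V_old).
Step 2:
                   A          B          G
  I          0.03707     0.5532       1.02
  C          0.01972   -0.01315   -0.01972
  E          0.05679       0.54          1
  solve Keq expr → x = -0.006573; check Q = 1593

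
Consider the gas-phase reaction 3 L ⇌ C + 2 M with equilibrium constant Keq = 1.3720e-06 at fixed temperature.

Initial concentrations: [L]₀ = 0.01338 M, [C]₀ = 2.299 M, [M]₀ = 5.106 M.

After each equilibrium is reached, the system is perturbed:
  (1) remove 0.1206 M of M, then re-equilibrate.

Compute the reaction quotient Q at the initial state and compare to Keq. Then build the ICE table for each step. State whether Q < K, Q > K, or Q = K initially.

Q₀ = 2.5023e+07 vs Keq = 1.3720e-06 ⇒ Q>K, reverse
Step 1:
                  L         C         M
  init      0.01338     2.299     5.106
  Δ           6.892    -2.297    -4.595
  eq          6.905  0.001727    0.5115
  solve Keq expr → x = -2.297; check Q = 1.3720e-06
Then remove 0.1206 M of M.
Step 2:
                  L         C         M
  init        6.905  0.001727    0.3909
  Δ        -0.00357   0.00119   0.00238
  eq          6.902  0.002917    0.3932
  solve Keq expr → x = 0.00119; check Q = 1.3720e-06

Q₀ = 2.5023e+07; Q > K (proceeds reverse)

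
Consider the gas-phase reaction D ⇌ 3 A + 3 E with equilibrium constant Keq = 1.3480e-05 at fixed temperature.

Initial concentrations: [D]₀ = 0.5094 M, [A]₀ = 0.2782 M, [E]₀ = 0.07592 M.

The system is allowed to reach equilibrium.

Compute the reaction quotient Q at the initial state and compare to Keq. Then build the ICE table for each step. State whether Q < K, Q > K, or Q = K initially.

Q₀ = 1.8496e-05 vs Keq = 1.3480e-05 ⇒ Q>K, reverse
Step 1:
                  D         A         E
  I          0.5094    0.2782   0.07592
  C           0.002 -0.006001 -0.006001
  E          0.5114    0.2722   0.06992
  solve Keq expr → x = -0.002; check Q = 1.3480e-05

Q₀ = 1.8496e-05; Q > K (proceeds reverse)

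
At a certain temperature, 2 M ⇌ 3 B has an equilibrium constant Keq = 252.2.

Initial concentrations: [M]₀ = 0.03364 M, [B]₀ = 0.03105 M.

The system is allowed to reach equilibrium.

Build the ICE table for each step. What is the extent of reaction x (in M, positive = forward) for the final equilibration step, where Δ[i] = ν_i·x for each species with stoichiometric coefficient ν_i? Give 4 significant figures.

x = 0.01612 M

Q₀ = 0.02645 vs Keq = 252.2 ⇒ Q<K, forward
Step 1:
                  M         B
  Initial   0.03364   0.03105
  Change   -0.03223   0.04835
  Equil    0.001409    0.0794
  solve Keq expr → x = 0.01612; check Q = 252.2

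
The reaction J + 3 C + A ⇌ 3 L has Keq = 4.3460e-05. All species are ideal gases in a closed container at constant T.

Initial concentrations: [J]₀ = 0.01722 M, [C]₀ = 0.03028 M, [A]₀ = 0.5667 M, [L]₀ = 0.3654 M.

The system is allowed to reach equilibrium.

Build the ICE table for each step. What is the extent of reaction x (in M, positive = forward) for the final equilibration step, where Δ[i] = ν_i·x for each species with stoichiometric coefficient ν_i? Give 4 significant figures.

Q₀ = 1.8007e+05 vs Keq = 4.3460e-05 ⇒ Q>K, reverse
Step 1:
                    J           C           A           L
  Initial     0.01722     0.03028      0.5667      0.3654
  Change       0.1197      0.3592      0.1197     -0.3592
  Equil        0.1369      0.3895      0.6864    0.006226
  solve Keq expr → x = -0.1197; check Q = 4.3460e-05

x = -0.1197 M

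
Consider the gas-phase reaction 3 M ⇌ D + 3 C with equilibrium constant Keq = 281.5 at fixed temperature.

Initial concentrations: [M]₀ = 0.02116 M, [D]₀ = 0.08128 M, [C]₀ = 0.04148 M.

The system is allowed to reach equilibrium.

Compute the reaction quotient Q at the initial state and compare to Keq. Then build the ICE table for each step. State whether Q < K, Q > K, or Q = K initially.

Q₀ = 0.6123 vs Keq = 281.5 ⇒ Q<K, forward
Step 1:
                    M           D           C
  Initial     0.02116     0.08128     0.04148
  Change     -0.01719    0.005731     0.01719
  Equil      0.003967     0.08701     0.05867
  solve Keq expr → x = 0.005731; check Q = 281.5

Q₀ = 0.6123; Q < K (proceeds forward)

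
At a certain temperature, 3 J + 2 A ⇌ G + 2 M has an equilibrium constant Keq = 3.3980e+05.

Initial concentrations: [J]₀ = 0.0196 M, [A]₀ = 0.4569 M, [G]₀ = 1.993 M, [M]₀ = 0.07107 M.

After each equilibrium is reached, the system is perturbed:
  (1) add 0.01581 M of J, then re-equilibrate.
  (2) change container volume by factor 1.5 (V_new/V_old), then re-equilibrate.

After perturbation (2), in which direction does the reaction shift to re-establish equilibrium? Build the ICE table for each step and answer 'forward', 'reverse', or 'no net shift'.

Q₀ = 6404 vs Keq = 3.3980e+05 ⇒ Q<K, forward
Step 1:
                  J         A         G         M
  init       0.0196    0.4569     1.993   0.07107
  Δ        -0.01386 -0.009239   0.00462  0.009239
  eq       0.005741    0.4477     1.998   0.08031
  solve Keq expr → x = 0.00462; check Q = 3.3980e+05
Then add 0.01581 M of J.
Step 2:
                  J         A         G         M
  init      0.02155    0.4477     1.998   0.08031
  Δ        -0.01523  -0.01016  0.005078   0.01016
  eq       0.006316    0.4375     2.003   0.09047
  solve Keq expr → x = 0.005078; check Q = 3.3980e+05
Then change container volume by factor 1.5 (V_new/V_old).
Step 3:
                  J         A         G         M
  init     0.004211    0.2917     1.335   0.06031
  Δ        0.001245 8.3018e-04 -4.1509e-04 -8.3018e-04
  eq       0.005456    0.2925     1.335   0.05948
  solve Keq expr → x = -4.1509e-04; check Q = 3.3980e+05

Direction: reverse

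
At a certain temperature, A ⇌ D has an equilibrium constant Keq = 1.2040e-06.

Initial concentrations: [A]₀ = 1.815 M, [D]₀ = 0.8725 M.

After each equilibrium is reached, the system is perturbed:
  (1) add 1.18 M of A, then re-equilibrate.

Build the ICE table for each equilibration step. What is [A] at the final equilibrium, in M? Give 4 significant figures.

[A]_eq = 3.867 M

Q₀ = 0.4807 vs Keq = 1.2040e-06 ⇒ Q>K, reverse
Step 1:
                    A           D
  init          1.815      0.8725
  Δ            0.8725     -0.8725
  eq            2.687  3.2357e-06
  solve Keq expr → x = -0.8725; check Q = 1.2040e-06
Then add 1.18 M of A.
Step 2:
                    A           D
  init          3.867  3.2357e-06
  Δ       -1.4207e-06  1.4207e-06
  eq            3.867  4.6565e-06
  solve Keq expr → x = 1.4207e-06; check Q = 1.2040e-06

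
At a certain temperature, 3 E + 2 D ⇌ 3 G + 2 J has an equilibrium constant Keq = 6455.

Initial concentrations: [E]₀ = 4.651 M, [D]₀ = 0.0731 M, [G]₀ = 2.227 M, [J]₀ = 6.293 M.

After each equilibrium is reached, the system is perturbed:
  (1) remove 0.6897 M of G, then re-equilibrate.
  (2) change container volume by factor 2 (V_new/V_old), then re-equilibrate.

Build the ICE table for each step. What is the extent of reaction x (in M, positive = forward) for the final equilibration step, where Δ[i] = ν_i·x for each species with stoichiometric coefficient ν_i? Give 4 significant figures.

Q₀ = 813.6 vs Keq = 6455 ⇒ Q<K, forward
Step 1:
                  E         D         G         J
  Initial     4.651    0.0731     2.227     6.293
  Change   -0.06773  -0.04515   0.06773   0.04515
  Equil       4.583   0.02795     2.295     6.338
  solve Keq expr → x = 0.02258; check Q = 6455
Then remove 0.6897 M of G.
Step 2:
                  E         D         G         J
  Initial     4.583   0.02795     1.605     6.338
  Change   -0.01683  -0.01122   0.01683   0.01122
  Equil       4.566   0.01673     1.622     6.349
  solve Keq expr → x = 0.00561; check Q = 6455
Then change container volume by factor 2 (V_new/V_old).
Step 3:
                  E         D         G         J
  Initial     2.283  0.008364    0.8109     3.175
  Change          0         0         0         0
  Equil       2.283  0.008364    0.8109     3.175
  solve Keq expr → x = 0; check Q = 6455

x = 0 M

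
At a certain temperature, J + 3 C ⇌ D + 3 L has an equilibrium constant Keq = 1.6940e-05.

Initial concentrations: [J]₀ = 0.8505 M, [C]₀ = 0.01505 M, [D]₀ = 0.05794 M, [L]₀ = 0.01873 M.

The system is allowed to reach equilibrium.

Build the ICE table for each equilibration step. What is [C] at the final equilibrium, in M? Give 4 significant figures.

Q₀ = 0.1313 vs Keq = 1.6940e-05 ⇒ Q>K, reverse
Step 1:
                   J          C          D          L
  Initial     0.8505    0.01505    0.05794    0.01873
  Change    0.005554    0.01666  -0.005554   -0.01666
  Equil       0.8561    0.03171    0.05239   0.002067
  solve Keq expr → x = -0.005554; check Q = 1.6940e-05

[C]_eq = 0.03171 M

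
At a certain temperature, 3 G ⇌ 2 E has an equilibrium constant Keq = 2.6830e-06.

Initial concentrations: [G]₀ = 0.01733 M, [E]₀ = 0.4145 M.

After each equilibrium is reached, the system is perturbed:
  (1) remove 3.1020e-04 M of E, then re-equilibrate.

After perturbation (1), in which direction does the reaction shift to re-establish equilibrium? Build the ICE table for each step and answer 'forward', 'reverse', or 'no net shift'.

Q₀ = 3.3011e+04 vs Keq = 2.6830e-06 ⇒ Q>K, reverse
Step 1:
                   G          E
  init       0.01733     0.4145
  Δ           0.6205    -0.4137
  eq          0.6378 8.3438e-04
  solve Keq expr → x = -0.2068; check Q = 2.6830e-06
Then remove 3.1020e-04 M of E.
Step 2:
                   G          E
  init        0.6378 5.2418e-04
  Δ       -4.6393e-04 3.0929e-04
  eq          0.6374 8.3347e-04
  solve Keq expr → x = 1.5464e-04; check Q = 2.6830e-06

Direction: forward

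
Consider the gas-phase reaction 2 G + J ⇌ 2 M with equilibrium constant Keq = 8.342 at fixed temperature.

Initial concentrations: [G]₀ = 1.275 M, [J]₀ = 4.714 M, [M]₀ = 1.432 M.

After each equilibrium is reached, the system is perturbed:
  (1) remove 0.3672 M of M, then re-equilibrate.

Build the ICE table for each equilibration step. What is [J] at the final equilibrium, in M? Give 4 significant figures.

[J]_eq = 4.245 M

Q₀ = 0.2676 vs Keq = 8.342 ⇒ Q<K, forward
Step 1:
                   G          J          M
  I            1.275      4.714      1.432
  C          -0.8866    -0.4433     0.8866
  E           0.3884      4.271      2.319
  solve Keq expr → x = 0.4433; check Q = 8.342
Then remove 0.3672 M of M.
Step 2:
                   G          J          M
  I           0.3884      4.271      1.951
  C         -0.05182   -0.02591    0.05182
  E           0.3366      4.245      2.003
  solve Keq expr → x = 0.02591; check Q = 8.342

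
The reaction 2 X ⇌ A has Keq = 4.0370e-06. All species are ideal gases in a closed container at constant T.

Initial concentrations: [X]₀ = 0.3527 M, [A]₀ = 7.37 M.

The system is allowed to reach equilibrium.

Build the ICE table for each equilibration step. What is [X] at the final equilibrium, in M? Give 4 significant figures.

[X]_eq = 15.09 M

Q₀ = 59.25 vs Keq = 4.0370e-06 ⇒ Q>K, reverse
Step 1:
                    X           A
  Initial      0.3527        7.37
  Change        14.74      -7.369
  Equil         15.09  9.1936e-04
  solve Keq expr → x = -7.369; check Q = 4.0370e-06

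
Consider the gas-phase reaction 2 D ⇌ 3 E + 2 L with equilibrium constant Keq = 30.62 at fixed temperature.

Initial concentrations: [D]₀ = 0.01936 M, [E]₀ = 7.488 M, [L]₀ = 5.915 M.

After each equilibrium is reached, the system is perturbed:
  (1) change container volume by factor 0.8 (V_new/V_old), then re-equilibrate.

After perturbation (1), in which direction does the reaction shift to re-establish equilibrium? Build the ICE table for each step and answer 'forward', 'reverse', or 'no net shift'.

Direction: reverse

Q₀ = 3.9192e+07 vs Keq = 30.62 ⇒ Q>K, reverse
Step 1:
                  D         E         L
  I         0.01936     7.488     5.915
  C           2.926     -4.39    -2.926
  E           2.946     3.098     2.989
  solve Keq expr → x = -1.463; check Q = 30.62
Then change container volume by factor 0.8 (V_new/V_old).
Step 2:
                  D         E         L
  I           3.682     3.873     3.736
  C          0.2895   -0.4342   -0.2895
  E           3.972     3.439     3.446
  solve Keq expr → x = -0.1447; check Q = 30.62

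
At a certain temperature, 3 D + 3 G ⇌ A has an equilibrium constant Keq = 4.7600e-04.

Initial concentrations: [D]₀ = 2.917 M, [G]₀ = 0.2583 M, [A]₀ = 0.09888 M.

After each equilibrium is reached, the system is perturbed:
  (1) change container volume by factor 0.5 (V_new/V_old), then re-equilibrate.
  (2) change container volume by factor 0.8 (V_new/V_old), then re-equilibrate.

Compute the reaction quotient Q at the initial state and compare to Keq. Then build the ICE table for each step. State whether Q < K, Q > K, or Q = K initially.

Q₀ = 0.2312; Q > K (proceeds reverse)

Q₀ = 0.2312 vs Keq = 4.7600e-04 ⇒ Q>K, reverse
Step 1:
                    D           G           A
  I             2.917      0.2583     0.09888
  C            0.2889      0.2889    -0.09631
  E             3.206      0.5472     0.00257
  solve Keq expr → x = -0.09631; check Q = 4.7600e-04
Then change container volume by factor 0.5 (V_new/V_old).
Step 2:
                    D           G           A
  I             6.412       1.094    0.005141
  C           -0.2154     -0.2154     0.07179
  E             6.196      0.8791     0.07693
  solve Keq expr → x = 0.07179; check Q = 4.7600e-04
Then change container volume by factor 0.8 (V_new/V_old).
Step 3:
                    D           G           A
  I             7.746       1.099     0.09617
  C           -0.1841     -0.1841     0.06136
  E             7.562      0.9148      0.1575
  solve Keq expr → x = 0.06136; check Q = 4.7600e-04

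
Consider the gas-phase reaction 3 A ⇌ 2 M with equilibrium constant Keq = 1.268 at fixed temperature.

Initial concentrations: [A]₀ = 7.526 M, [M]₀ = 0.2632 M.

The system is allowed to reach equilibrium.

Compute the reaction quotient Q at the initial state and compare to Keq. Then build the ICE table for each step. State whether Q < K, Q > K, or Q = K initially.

Q₀ = 1.6251e-04; Q < K (proceeds forward)

Q₀ = 1.6251e-04 vs Keq = 1.268 ⇒ Q<K, forward
Step 1:
                    A           M
  Initial       7.526      0.2632
  Change       -5.282       3.521
  Equil         2.244       3.785
  solve Keq expr → x = 1.761; check Q = 1.268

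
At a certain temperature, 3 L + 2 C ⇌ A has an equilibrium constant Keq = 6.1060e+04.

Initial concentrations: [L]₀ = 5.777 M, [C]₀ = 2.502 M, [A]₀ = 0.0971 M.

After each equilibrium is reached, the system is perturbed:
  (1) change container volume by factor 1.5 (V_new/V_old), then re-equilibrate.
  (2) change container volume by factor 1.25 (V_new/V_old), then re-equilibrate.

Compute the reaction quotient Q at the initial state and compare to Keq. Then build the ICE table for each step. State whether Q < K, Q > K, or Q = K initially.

Q₀ = 8.0452e-05 vs Keq = 6.1060e+04 ⇒ Q<K, forward
Step 1:
                   L          C          A
  Initial      5.777      2.502     0.0971
  Change      -3.751       -2.5       1.25
  Equil        2.026   0.001628      1.347
  solve Keq expr → x = 1.25; check Q = 6.1060e+04
Then change container volume by factor 1.5 (V_new/V_old).
Step 2:
                   L          C          A
  Initial      1.351   0.001086     0.8982
  Change    0.002026   0.001351 -6.7528e-04
  Equil        1.353   0.002436     0.8975
  solve Keq expr → x = -6.7528e-04; check Q = 6.1060e+04
Then change container volume by factor 1.25 (V_new/V_old).
Step 3:
                   L          C          A
  Initial      1.082   0.001949      0.718
  Change    0.001632   0.001088 -5.4412e-04
  Equil        1.084   0.003037     0.7175
  solve Keq expr → x = -5.4412e-04; check Q = 6.1060e+04

Q₀ = 8.0452e-05; Q < K (proceeds forward)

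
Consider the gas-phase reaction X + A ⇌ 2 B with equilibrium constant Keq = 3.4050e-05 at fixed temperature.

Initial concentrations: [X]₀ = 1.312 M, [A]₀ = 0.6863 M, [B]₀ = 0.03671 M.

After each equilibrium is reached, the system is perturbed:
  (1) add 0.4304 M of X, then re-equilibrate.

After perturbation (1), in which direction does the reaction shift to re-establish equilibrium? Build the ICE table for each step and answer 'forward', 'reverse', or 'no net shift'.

Direction: forward

Q₀ = 0.001497 vs Keq = 3.4050e-05 ⇒ Q>K, reverse
Step 1:
                   X          A          B
  Initial      1.312     0.6863    0.03671
  Change     0.01554    0.01554   -0.03108
  Equil        1.328     0.7018   0.005632
  solve Keq expr → x = -0.01554; check Q = 3.4050e-05
Then add 0.4304 M of X.
Step 2:
                   X          A          B
  Initial      1.758     0.7018   0.005632
  Change  -4.2316e-04 -4.2316e-04 8.4632e-04
  Equil        1.758     0.7014   0.006479
  solve Keq expr → x = 4.2316e-04; check Q = 3.4050e-05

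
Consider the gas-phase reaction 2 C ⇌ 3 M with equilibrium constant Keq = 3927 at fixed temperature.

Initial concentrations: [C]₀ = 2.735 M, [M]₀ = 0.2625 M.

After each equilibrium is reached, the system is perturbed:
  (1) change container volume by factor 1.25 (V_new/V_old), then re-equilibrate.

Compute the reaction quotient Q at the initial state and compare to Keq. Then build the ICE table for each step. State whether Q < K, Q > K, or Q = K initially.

Q₀ = 0.002418 vs Keq = 3927 ⇒ Q<K, forward
Step 1:
                    C           M
  I             2.735      0.2625
  C              -2.6       3.899
  E            0.1355       4.162
  solve Keq expr → x = 1.3; check Q = 3927
Then change container volume by factor 1.25 (V_new/V_old).
Step 2:
                    C           M
  I            0.1084       3.329
  C          -0.01074     0.01611
  E           0.09765       3.346
  solve Keq expr → x = 0.005369; check Q = 3927

Q₀ = 0.002418; Q < K (proceeds forward)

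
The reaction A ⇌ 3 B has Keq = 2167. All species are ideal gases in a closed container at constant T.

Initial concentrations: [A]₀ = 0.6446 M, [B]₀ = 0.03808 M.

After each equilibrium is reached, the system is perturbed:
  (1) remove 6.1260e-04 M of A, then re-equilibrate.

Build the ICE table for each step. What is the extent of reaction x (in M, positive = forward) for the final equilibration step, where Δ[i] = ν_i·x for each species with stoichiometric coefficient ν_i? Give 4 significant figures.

x = -6.0297e-04 M

Q₀ = 8.5664e-05 vs Keq = 2167 ⇒ Q<K, forward
Step 1:
                   A          B
  Initial     0.6446    0.03808
  Change     -0.6411      1.923
  Equil     0.003482      1.961
  solve Keq expr → x = 0.6411; check Q = 2167
Then remove 6.1260e-04 M of A.
Step 2:
                   A          B
  Initial    0.00287      1.961
  Change  6.0297e-04  -0.001809
  Equil     0.003473       1.96
  solve Keq expr → x = -6.0297e-04; check Q = 2167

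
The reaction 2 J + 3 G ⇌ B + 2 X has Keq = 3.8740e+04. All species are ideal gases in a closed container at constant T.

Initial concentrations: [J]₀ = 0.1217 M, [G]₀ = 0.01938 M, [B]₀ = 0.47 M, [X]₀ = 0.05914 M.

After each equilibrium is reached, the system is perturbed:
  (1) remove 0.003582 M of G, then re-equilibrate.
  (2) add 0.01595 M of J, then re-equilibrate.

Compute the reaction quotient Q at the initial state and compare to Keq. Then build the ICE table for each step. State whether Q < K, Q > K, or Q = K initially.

Q₀ = 1.5248e+04; Q < K (proceeds forward)

Q₀ = 1.5248e+04 vs Keq = 3.8740e+04 ⇒ Q<K, forward
Step 1:
                   J          G          B          X
  init        0.1217    0.01938       0.47    0.05914
  Δ        -0.002965  -0.004447   0.001482   0.002965
  eq          0.1187    0.01493     0.4715     0.0621
  solve Keq expr → x = 0.001482; check Q = 3.8740e+04
Then remove 0.003582 M of G.
Step 2:
                   J          G          B          X
  init        0.1187    0.01135     0.4715     0.0621
  Δ          0.00205   0.003075  -0.001025   -0.00205
  eq          0.1208    0.01443     0.4705    0.06005
  solve Keq expr → x = -0.001025; check Q = 3.8740e+04
Then add 0.01595 M of J.
Step 3:
                   J          G          B          X
  init        0.1367    0.01443     0.4705    0.06005
  Δ       -6.6662e-04 -9.9993e-04 3.3331e-04 6.6662e-04
  eq          0.1361    0.01343     0.4708    0.06072
  solve Keq expr → x = 3.3331e-04; check Q = 3.8740e+04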